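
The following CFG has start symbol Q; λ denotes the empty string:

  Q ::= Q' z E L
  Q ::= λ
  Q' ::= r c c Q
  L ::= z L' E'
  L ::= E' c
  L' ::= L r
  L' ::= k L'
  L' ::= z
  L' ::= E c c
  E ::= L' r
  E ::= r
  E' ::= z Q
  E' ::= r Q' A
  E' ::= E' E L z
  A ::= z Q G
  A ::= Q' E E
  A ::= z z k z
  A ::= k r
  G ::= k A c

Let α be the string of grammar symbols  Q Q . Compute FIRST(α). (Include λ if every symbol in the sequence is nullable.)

Add FIRST(Q)\{λ} = { r }; Q is nullable, continue.
Add FIRST(Q)\{λ} = { r }; Q is nullable, continue.
Every symbol is nullable, so include λ.

{ r, λ }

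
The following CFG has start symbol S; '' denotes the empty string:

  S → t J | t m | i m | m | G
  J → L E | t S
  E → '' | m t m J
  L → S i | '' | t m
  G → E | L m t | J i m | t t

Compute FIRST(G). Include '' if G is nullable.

From G → E: add FIRST(E) = { m, '' } (including '' since E is nullable).
From G → L m t: L nullable, take FIRST(L) ∪ {m} = { i, m, t }.
From G → J i m: J nullable, take FIRST(J) ∪ {i} = { i, m, t }.
G → t t contributes {t}.
Union: FIRST(G) = { i, m, t, '' }.

{ i, m, t, '' }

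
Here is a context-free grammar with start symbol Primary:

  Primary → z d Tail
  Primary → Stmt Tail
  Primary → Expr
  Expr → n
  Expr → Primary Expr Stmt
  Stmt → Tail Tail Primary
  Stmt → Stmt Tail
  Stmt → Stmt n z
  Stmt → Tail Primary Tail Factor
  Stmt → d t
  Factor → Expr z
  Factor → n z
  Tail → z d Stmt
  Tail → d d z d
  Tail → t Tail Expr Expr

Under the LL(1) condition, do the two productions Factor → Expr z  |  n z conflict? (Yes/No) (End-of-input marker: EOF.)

FIRST(Expr z) = { d, n, t, z } and FIRST(n z) = { n }.
Both contain n, so the two alternatives are not disjoint — LL(1) conflict.

Yes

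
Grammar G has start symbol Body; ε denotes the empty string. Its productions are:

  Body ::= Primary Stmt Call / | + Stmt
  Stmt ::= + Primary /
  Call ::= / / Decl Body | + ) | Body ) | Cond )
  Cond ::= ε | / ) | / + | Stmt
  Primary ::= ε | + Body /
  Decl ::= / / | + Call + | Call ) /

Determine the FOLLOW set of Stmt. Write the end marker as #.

{ #, ), +, / }

In Body ::= Primary Stmt Call /: add FIRST(Call /) = { ), +, / }.
In Body ::= + Stmt: Stmt is at the end, add FOLLOW(Body) = { #, ), +, / }.
In Cond ::= Stmt: Stmt is at the end, add FOLLOW(Cond) = { ) }.
Union: FOLLOW(Stmt) = { #, ), +, / }.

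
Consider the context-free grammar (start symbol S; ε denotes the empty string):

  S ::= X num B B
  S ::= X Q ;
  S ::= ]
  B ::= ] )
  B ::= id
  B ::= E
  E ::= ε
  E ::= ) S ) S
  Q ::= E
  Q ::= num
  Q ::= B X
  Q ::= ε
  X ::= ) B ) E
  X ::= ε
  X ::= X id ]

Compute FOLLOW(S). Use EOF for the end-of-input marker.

S is the start symbol, so EOF ∈ FOLLOW(S).
In E ::= ) S ) S: add FIRST() S) = { ) }.
In E ::= ) S ) S: S is at the end, add FOLLOW(E) = { EOF, ), ;, ], id, num }.
Union: FOLLOW(S) = { EOF, ), ;, ], id, num }.

{ EOF, ), ;, ], id, num }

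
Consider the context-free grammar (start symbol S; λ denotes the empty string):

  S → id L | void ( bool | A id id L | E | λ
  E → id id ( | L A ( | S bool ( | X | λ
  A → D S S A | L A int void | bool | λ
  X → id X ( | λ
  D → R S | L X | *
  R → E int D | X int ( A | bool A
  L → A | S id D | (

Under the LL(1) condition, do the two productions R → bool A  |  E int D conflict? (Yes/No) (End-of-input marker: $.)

FIRST(bool A) = { bool } and FIRST(E int D) = { (, *, bool, id, int, void }.
Both contain bool, so the two alternatives are not disjoint — LL(1) conflict.

Yes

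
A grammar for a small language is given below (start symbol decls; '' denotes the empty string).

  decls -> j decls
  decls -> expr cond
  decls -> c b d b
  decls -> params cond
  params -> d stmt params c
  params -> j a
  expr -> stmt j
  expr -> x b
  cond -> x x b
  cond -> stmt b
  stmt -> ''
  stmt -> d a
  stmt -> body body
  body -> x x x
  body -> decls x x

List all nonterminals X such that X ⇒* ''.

{ stmt }

Directly nullable (have an ''-production): stmt.
No other nonterminal has a production whose RHS symbols are all nullable.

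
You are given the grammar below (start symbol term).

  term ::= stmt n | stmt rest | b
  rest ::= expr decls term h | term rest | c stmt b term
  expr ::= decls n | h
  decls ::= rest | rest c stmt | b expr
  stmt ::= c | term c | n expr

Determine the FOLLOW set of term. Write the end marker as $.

{ $, b, c, h, n }

term is the start symbol, so $ ∈ FOLLOW(term).
In rest ::= expr decls term h: add FIRST(h) = { h }.
In rest ::= term rest: add FIRST(rest) = { b, c, h, n }.
In rest ::= c stmt b term: term is at the end, add FOLLOW(rest) = { $, b, c, h, n }.
In stmt ::= term c: add FIRST(c) = { c }.
Union: FOLLOW(term) = { $, b, c, h, n }.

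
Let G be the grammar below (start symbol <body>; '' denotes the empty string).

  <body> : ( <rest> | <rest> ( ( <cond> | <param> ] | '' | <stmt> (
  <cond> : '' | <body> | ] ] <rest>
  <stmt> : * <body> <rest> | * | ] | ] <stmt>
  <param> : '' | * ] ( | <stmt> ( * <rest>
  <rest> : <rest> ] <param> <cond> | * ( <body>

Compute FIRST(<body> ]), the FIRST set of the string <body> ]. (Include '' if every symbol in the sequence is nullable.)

{ (, *, ] }

Add FIRST(<body>)\{''} = { (, *, ] }; <body> is nullable, continue.
] is a terminal; add {]} and stop.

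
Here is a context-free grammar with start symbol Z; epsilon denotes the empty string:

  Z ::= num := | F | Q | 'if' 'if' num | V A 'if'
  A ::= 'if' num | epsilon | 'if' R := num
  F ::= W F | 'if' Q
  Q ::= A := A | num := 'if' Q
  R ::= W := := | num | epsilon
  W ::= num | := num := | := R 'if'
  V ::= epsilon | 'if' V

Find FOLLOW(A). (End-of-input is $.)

{ $, 'if', := }

In Z ::= V A 'if': add FIRST('if') = { 'if' }.
In Q ::= A := A: add FIRST(:= A) = { := }.
In Q ::= A := A: A is at the end, add FOLLOW(Q) = { $ }.
Union: FOLLOW(A) = { $, 'if', := }.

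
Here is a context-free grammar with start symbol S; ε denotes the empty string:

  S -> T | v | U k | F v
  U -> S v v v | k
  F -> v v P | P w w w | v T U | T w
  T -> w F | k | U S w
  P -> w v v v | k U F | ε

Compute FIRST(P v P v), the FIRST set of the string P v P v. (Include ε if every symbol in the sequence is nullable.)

{ k, v, w }

Add FIRST(P)\{ε} = { k, w }; P is nullable, continue.
v is a terminal; add {v} and stop.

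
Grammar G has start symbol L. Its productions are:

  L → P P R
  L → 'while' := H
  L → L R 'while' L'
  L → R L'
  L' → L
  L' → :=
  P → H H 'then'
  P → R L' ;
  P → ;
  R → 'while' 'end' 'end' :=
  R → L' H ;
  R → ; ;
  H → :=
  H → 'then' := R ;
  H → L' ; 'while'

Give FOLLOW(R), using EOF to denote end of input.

In L → P P R: R is at the end, add FOLLOW(L) = { EOF, 'then', 'while', :=, ; }.
In L → L R 'while' L': add FIRST('while' L') = { 'while' }.
In L → R L': add FIRST(L') = { 'then', 'while', :=, ; }.
In P → R L' ;: add FIRST(L' ;) = { 'then', 'while', :=, ; }.
In H → 'then' := R ;: add FIRST(;) = { ; }.
Union: FOLLOW(R) = { EOF, 'then', 'while', :=, ; }.

{ EOF, 'then', 'while', :=, ; }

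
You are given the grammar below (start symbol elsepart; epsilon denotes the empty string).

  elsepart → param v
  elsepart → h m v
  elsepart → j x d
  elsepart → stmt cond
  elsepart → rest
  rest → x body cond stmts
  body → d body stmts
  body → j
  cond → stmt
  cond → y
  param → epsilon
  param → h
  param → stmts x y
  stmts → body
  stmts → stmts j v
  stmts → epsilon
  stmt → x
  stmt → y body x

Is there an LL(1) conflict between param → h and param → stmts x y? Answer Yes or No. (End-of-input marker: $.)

No

FIRST(h) = { h } and FIRST(stmts x y) = { d, j, x }.
The FIRST sets are disjoint and neither alternative is nullable — no conflict.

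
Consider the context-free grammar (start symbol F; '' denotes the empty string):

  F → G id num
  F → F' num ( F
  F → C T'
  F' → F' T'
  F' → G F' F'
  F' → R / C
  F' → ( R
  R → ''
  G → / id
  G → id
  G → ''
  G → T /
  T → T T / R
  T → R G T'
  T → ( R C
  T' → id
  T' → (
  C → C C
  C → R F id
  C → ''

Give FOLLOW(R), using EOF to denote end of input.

In F' → R / C: add FIRST(/ C) = { / }.
In F' → ( R: R is at the end, add FOLLOW(F') = { (, /, id, num }.
In T → T T / R: R is at the end, add FOLLOW(T) = { (, /, id }.
In T → R G T': add FIRST(G T') = { (, /, id }.
In T → ( R C: add FIRST(C)\{''} = { (, /, id }.
  Since C is nullable, also add FOLLOW(T) = { (, /, id }.
In C → R F id: add FIRST(F id) = { (, /, id }.
Union: FOLLOW(R) = { (, /, id, num }.

{ (, /, id, num }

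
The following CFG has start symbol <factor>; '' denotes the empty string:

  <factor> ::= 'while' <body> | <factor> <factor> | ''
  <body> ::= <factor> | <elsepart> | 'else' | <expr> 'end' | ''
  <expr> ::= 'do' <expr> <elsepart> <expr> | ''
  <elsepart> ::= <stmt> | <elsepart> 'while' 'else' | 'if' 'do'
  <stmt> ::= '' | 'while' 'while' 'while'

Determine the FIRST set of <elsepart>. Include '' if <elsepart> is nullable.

{ 'if', 'while', '' }

From <elsepart> ::= <stmt>: add FIRST(<stmt>) = { 'while', '' } (including '' since <stmt> is nullable).
From <elsepart> ::= <elsepart> 'while' 'else': <elsepart> nullable, take FIRST(<elsepart>) ∪ {'while'} = { 'if', 'while' }.
<elsepart> ::= 'if' 'do' contributes {'if'}.
Union: FIRST(<elsepart>) = { 'if', 'while', '' }.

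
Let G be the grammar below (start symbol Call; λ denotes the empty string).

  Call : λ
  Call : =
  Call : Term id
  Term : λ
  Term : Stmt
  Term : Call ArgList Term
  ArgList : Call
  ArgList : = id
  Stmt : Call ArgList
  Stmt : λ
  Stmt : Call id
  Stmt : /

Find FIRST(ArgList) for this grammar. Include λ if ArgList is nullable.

{ /, =, id, λ }

From ArgList : Call: add FIRST(Call) = { /, =, id, λ } (including λ since Call is nullable).
ArgList : = id contributes {=}.
Union: FIRST(ArgList) = { /, =, id, λ }.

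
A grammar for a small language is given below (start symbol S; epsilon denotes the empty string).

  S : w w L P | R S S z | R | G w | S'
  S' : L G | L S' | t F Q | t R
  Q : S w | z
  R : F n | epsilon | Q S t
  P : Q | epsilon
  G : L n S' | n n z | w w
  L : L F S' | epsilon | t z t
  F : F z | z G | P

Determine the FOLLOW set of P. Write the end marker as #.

{ #, n, t, w, z }

In S : w w L P: P is at the end, add FOLLOW(S) = { #, n, t, w, z }.
In F : P: P is at the end, add FOLLOW(F) = { n, t, w, z }.
Union: FOLLOW(P) = { #, n, t, w, z }.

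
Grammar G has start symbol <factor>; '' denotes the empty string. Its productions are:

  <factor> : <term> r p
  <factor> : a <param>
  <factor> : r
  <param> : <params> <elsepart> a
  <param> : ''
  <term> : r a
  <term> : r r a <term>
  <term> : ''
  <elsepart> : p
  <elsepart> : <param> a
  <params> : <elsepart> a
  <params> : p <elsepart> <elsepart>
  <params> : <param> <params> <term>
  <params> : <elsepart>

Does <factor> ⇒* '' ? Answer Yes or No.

Nullable nonterminals: <param>, <term>.
No production of <factor> has an RHS whose symbols are all nullable, so <factor> is not nullable.

No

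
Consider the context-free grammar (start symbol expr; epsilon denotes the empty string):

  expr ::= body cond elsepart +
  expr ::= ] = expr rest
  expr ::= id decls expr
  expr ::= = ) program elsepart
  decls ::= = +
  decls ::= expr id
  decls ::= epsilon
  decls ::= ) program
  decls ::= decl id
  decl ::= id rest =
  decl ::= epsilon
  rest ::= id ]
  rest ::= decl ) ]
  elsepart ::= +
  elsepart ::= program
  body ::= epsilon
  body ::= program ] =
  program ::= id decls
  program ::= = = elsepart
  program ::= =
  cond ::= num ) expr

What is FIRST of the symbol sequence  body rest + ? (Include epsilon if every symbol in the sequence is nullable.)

{ ), =, id }

Add FIRST(body)\{epsilon} = { =, id }; body is nullable, continue.
Add FIRST(rest) = { ), id }; rest is not nullable, stop.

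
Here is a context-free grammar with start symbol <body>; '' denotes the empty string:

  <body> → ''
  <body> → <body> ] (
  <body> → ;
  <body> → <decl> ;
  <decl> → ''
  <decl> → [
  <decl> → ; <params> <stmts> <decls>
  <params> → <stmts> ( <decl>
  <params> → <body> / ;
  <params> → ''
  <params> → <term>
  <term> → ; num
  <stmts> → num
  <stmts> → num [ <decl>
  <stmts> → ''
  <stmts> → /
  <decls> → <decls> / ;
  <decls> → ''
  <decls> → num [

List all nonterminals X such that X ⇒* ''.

{ <body>, <decl>, <decls>, <params>, <stmts> }

Directly nullable (have an ''-production): <body>, <decl>, <params>, <stmts>, <decls>.
No other nonterminal has a production whose RHS symbols are all nullable.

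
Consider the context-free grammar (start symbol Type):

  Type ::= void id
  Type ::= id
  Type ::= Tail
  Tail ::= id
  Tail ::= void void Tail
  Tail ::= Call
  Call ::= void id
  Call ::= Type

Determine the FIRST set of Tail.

{ id, void }

Tail ::= id contributes {id}.
Tail ::= void void Tail contributes {void}.
From Tail ::= Call: add FIRST(Call) = { id, void }.
Union: FIRST(Tail) = { id, void }.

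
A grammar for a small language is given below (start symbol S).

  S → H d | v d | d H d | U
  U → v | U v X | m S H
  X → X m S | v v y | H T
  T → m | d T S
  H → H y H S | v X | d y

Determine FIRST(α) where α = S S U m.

{ d, m, v }

Add FIRST(S) = { d, m, v }; S is not nullable, stop.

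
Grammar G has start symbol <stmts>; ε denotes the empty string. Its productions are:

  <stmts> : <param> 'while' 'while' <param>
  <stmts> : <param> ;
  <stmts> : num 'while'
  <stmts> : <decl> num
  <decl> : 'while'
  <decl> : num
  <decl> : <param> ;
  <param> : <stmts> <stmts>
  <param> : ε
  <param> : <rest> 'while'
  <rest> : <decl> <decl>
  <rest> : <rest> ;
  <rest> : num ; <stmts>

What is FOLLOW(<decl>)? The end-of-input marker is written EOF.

In <stmts> : <decl> num: add FIRST(num) = { num }.
In <rest> : <decl> <decl>: add FIRST(<decl>) = { 'while', ;, num }.
In <rest> : <decl> <decl>: <decl> is at the end, add FOLLOW(<rest>) = { 'while', ; }.
Union: FOLLOW(<decl>) = { 'while', ;, num }.

{ 'while', ;, num }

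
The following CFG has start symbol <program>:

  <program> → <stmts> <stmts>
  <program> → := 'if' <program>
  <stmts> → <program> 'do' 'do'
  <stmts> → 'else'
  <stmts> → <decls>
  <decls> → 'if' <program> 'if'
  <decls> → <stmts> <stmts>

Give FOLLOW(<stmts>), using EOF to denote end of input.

{ EOF, 'do', 'else', 'if', := }

In <program> → <stmts> <stmts>: add FIRST(<stmts>) = { 'else', 'if', := }.
In <program> → <stmts> <stmts>: <stmts> is at the end, add FOLLOW(<program>) = { EOF, 'do', 'if' }.
In <decls> → <stmts> <stmts>: add FIRST(<stmts>) = { 'else', 'if', := }.
In <decls> → <stmts> <stmts>: <stmts> is at the end, add FOLLOW(<decls>) = { EOF, 'do', 'else', 'if', := }.
Union: FOLLOW(<stmts>) = { EOF, 'do', 'else', 'if', := }.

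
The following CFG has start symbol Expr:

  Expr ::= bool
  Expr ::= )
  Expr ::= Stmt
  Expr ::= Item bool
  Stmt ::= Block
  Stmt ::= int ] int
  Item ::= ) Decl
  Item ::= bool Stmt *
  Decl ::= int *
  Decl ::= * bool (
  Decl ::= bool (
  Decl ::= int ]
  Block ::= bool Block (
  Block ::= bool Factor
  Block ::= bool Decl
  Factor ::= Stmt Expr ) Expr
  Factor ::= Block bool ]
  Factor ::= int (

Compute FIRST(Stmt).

{ bool, int }

From Stmt ::= Block: add FIRST(Block) = { bool }.
Stmt ::= int ] int contributes {int}.
Union: FIRST(Stmt) = { bool, int }.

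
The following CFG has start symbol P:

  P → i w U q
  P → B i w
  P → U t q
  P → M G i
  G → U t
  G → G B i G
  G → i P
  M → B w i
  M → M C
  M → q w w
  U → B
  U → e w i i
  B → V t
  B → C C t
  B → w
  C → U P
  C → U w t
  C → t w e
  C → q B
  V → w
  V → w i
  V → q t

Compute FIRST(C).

{ e, q, t, w }

From C → U P: add FIRST(U) = { e, q, t, w }.
From C → U w t: add FIRST(U) = { e, q, t, w }.
C → t w e contributes {t}.
C → q B contributes {q}.
Union: FIRST(C) = { e, q, t, w }.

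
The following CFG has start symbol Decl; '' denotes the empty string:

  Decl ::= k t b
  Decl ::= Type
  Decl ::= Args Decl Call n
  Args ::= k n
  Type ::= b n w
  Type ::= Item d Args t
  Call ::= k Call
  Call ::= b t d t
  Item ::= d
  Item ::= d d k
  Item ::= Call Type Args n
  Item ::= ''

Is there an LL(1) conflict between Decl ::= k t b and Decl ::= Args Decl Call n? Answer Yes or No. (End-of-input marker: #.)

Yes

FIRST(k t b) = { k } and FIRST(Args Decl Call n) = { k }.
Both contain k, so the two alternatives are not disjoint — LL(1) conflict.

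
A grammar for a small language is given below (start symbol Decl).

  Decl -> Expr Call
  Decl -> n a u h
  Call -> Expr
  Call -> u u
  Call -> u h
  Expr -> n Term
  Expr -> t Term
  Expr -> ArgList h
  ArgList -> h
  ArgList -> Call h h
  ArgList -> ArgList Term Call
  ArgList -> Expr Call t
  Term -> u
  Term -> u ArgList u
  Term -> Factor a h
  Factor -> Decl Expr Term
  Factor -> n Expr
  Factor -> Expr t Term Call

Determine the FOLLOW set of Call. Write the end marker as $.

{ $, a, h, n, t, u }

In Decl -> Expr Call: Call is at the end, add FOLLOW(Decl) = { $, h, n, t, u }.
In ArgList -> Call h h: add FIRST(h h) = { h }.
In ArgList -> ArgList Term Call: Call is at the end, add FOLLOW(ArgList) = { h, n, t, u }.
In ArgList -> Expr Call t: add FIRST(t) = { t }.
In Factor -> Expr t Term Call: Call is at the end, add FOLLOW(Factor) = { a }.
Union: FOLLOW(Call) = { $, a, h, n, t, u }.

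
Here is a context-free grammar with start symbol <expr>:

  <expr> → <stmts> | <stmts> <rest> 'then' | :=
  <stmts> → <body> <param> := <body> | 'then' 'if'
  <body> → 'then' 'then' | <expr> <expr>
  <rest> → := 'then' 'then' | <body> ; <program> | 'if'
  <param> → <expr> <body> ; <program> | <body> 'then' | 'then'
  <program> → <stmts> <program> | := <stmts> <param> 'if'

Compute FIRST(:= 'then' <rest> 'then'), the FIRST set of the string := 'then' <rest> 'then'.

{ := }

:= is a terminal; add {:=} and stop.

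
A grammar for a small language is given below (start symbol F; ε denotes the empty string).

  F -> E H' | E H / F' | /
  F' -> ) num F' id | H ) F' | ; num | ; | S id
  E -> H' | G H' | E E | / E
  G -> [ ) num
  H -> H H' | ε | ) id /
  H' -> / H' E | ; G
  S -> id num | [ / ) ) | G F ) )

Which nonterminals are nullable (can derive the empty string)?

{ H }

Directly nullable (have an ε-production): H.
No other nonterminal has a production whose RHS symbols are all nullable.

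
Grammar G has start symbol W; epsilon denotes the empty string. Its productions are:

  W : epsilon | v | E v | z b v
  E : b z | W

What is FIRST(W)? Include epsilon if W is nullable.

W : epsilon contributes epsilon.
W : v contributes {v}.
From W : E v: E nullable, take FIRST(E) ∪ {v} = { b, v, z }.
W : z b v contributes {z}.
Union: FIRST(W) = { b, v, z, epsilon }.

{ b, v, z, epsilon }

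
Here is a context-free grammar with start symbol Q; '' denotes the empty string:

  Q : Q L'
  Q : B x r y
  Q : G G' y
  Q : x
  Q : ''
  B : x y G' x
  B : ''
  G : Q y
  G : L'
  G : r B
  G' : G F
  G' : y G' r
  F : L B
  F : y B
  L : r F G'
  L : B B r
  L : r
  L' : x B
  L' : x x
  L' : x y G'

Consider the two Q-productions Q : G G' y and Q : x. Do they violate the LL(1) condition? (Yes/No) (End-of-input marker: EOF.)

Yes

FIRST(G G' y) = { r, x, y } and FIRST(x) = { x }.
Both contain x, so the two alternatives are not disjoint — LL(1) conflict.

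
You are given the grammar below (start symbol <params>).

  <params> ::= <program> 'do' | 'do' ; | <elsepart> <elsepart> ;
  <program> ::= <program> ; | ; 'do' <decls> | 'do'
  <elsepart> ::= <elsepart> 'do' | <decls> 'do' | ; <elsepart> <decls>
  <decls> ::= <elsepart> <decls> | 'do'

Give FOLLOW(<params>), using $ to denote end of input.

{ $ }

<params> is the start symbol, so $ ∈ FOLLOW(<params>).
Union: FOLLOW(<params>) = { $ }.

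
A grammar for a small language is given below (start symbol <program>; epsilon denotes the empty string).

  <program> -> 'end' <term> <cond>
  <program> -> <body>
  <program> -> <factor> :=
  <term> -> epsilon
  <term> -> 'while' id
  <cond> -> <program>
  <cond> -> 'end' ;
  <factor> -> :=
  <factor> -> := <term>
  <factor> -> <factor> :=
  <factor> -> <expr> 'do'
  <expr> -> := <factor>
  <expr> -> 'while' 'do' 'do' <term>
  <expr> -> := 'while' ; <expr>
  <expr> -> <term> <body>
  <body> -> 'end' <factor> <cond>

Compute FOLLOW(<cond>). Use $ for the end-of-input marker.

{ $, 'do' }

In <program> -> 'end' <term> <cond>: <cond> is at the end, add FOLLOW(<program>) = { $, 'do' }.
In <body> -> 'end' <factor> <cond>: <cond> is at the end, add FOLLOW(<body>) = { $, 'do' }.
Union: FOLLOW(<cond>) = { $, 'do' }.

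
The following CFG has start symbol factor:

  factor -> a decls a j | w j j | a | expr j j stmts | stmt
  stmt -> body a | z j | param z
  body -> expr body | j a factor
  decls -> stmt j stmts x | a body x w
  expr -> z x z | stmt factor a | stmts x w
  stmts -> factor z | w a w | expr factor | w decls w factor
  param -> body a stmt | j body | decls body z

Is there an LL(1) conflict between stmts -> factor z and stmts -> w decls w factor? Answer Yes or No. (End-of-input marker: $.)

Yes

FIRST(factor z) = { a, j, w, z } and FIRST(w decls w factor) = { w }.
Both contain w, so the two alternatives are not disjoint — LL(1) conflict.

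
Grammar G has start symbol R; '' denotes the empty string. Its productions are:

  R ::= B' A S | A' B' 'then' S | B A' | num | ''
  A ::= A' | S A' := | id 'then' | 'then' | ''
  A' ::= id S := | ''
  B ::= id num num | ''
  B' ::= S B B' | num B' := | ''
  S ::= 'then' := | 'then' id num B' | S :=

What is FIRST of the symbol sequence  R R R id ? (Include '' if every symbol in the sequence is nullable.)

{ 'then', id, num }

Add FIRST(R)\{''} = { 'then', id, num }; R is nullable, continue.
Add FIRST(R)\{''} = { 'then', id, num }; R is nullable, continue.
Add FIRST(R)\{''} = { 'then', id, num }; R is nullable, continue.
id is a terminal; add {id} and stop.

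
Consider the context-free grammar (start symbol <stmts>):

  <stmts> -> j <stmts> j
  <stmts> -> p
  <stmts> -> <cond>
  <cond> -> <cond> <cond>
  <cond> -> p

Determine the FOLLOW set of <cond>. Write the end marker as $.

{ $, j, p }

In <stmts> -> <cond>: <cond> is at the end, add FOLLOW(<stmts>) = { $, j }.
In <cond> -> <cond> <cond>: add FIRST(<cond>) = { p }.
In <cond> -> <cond> <cond>: <cond> is at the end, add FOLLOW(<cond>) = { $, j, p }.
Union: FOLLOW(<cond>) = { $, j, p }.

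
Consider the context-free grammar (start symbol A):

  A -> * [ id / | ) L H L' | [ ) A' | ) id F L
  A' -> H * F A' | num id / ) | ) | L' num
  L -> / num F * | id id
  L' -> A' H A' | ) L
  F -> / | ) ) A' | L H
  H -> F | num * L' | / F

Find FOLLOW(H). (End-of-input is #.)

{ ), *, /, id, num }

In A -> ) L H L': add FIRST(L') = { ), /, id, num }.
In A' -> H * F A': add FIRST(* F A') = { * }.
In L' -> A' H A': add FIRST(A') = { ), /, id, num }.
In F -> L H: H is at the end, add FOLLOW(F) = { ), *, /, id, num }.
Union: FOLLOW(H) = { ), *, /, id, num }.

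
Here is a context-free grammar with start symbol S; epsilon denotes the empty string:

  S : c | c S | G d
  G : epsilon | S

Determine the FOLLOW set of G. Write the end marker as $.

In S : G d: add FIRST(d) = { d }.
Union: FOLLOW(G) = { d }.

{ d }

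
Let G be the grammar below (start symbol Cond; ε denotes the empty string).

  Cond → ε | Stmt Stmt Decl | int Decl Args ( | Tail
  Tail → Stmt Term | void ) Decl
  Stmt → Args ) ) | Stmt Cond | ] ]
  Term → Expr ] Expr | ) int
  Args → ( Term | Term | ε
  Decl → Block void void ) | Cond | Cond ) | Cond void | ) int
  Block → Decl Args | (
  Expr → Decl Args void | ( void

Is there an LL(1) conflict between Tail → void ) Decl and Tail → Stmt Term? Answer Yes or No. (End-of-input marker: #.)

FIRST(void ) Decl) = { void } and FIRST(Stmt Term) = { (, ), ], int, void }.
Both contain void, so the two alternatives are not disjoint — LL(1) conflict.

Yes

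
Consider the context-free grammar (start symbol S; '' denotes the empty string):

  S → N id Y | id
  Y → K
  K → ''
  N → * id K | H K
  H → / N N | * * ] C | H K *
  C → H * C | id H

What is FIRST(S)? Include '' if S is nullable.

{ *, /, id }

From S → N id Y: add FIRST(N) = { *, / }.
S → id contributes {id}.
Union: FIRST(S) = { *, /, id }.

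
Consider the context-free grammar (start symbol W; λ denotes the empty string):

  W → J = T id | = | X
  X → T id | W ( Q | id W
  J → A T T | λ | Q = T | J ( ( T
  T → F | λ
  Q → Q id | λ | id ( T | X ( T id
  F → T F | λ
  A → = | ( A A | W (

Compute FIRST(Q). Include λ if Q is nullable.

{ (, =, id, λ }

From Q → Q id: Q nullable, take FIRST(Q) ∪ {id} = { (, =, id }.
Q → λ contributes λ.
Q → id ( T contributes {id}.
From Q → X ( T id: add FIRST(X) = { (, =, id }.
Union: FIRST(Q) = { (, =, id, λ }.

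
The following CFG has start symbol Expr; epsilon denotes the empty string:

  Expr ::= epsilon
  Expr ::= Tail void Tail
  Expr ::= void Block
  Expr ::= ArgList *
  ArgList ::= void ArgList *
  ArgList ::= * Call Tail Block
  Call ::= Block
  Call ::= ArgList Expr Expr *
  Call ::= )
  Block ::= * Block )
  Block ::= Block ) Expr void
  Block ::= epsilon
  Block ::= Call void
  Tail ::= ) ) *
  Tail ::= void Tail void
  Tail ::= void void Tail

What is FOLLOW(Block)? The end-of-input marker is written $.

In Expr ::= void Block: Block is at the end, add FOLLOW(Expr) = { $, ), *, void }.
In ArgList ::= * Call Tail Block: Block is at the end, add FOLLOW(ArgList) = { ), *, void }.
In Call ::= Block: Block is at the end, add FOLLOW(Call) = { ), void }.
In Block ::= * Block ): add FIRST()) = { ) }.
In Block ::= Block ) Expr void: add FIRST() Expr void) = { ) }.
Union: FOLLOW(Block) = { $, ), *, void }.

{ $, ), *, void }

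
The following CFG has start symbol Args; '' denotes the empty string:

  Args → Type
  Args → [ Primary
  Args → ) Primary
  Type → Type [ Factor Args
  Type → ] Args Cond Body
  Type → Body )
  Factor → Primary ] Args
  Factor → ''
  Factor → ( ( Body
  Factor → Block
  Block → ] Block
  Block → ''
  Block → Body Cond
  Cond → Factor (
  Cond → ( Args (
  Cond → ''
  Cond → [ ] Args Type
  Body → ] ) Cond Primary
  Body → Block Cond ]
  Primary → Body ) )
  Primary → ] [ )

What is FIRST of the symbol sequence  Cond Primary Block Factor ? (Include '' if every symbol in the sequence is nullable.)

{ (, [, ] }

Add FIRST(Cond)\{''} = { (, [, ] }; Cond is nullable, continue.
Add FIRST(Primary) = { (, [, ] }; Primary is not nullable, stop.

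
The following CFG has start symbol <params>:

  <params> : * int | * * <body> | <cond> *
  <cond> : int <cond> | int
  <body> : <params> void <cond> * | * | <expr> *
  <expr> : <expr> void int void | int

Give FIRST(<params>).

<params> : * int contributes {*}.
<params> : * * <body> contributes {*}.
From <params> : <cond> *: add FIRST(<cond>) = { int }.
Union: FIRST(<params>) = { *, int }.

{ *, int }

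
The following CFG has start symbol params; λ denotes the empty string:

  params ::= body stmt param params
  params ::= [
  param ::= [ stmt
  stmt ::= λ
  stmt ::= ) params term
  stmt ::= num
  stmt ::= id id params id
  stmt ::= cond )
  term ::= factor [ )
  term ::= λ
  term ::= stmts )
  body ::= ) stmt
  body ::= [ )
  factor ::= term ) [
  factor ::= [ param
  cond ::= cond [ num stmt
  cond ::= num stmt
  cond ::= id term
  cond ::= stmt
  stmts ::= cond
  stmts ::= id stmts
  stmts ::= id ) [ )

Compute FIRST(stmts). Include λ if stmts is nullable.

{ ), [, id, num, λ }

From stmts ::= cond: add FIRST(cond) = { ), [, id, num, λ } (including λ since cond is nullable).
stmts ::= id stmts contributes {id}.
stmts ::= id ) [ ) contributes {id}.
Union: FIRST(stmts) = { ), [, id, num, λ }.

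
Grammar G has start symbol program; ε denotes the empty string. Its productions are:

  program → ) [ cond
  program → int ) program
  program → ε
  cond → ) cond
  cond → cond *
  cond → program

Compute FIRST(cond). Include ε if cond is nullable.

cond → ) cond contributes {)}.
From cond → cond *: cond nullable, take FIRST(cond) ∪ {*} = { ), *, int }.
From cond → program: add FIRST(program) = { ), int, ε } (including ε since program is nullable).
Union: FIRST(cond) = { ), *, int, ε }.

{ ), *, int, ε }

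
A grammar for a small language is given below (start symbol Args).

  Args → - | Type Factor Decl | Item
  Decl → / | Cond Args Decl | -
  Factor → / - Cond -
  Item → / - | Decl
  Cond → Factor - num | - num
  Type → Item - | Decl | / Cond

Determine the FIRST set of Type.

From Type → Item -: add FIRST(Item) = { -, / }.
From Type → Decl: add FIRST(Decl) = { -, / }.
Type → / Cond contributes {/}.
Union: FIRST(Type) = { -, / }.

{ -, / }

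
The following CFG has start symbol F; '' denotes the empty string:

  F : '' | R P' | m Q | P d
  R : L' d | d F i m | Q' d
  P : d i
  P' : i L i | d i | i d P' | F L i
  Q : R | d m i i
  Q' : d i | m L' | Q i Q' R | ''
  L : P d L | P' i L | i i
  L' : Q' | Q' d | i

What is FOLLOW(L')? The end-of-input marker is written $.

In R : L' d: add FIRST(d) = { d }.
In Q' : m L': L' is at the end, add FOLLOW(Q') = { d, i, m }.
Union: FOLLOW(L') = { d, i, m }.

{ d, i, m }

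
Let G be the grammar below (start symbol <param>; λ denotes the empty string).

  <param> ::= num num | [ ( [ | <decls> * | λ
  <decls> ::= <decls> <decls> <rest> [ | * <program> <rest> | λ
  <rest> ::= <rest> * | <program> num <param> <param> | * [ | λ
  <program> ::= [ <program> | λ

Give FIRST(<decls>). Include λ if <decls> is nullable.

{ *, [, num, λ }

From <decls> ::= <decls> <decls> <rest> [: <decls>, <decls>, <rest> nullable, take FIRST(<decls>) ∪ FIRST(<decls>) ∪ FIRST(<rest>) ∪ {[} = { *, [, num }.
<decls> ::= * <program> <rest> contributes {*}.
<decls> ::= λ contributes λ.
Union: FIRST(<decls>) = { *, [, num, λ }.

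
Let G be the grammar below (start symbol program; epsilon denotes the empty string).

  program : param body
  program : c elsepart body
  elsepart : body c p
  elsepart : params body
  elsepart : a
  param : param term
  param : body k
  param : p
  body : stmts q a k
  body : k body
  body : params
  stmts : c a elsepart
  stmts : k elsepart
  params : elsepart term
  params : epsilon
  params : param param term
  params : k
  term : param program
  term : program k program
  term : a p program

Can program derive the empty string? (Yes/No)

Nullable nonterminals: body, elsepart, params.
No production of program has an RHS whose symbols are all nullable, so program is not nullable.

No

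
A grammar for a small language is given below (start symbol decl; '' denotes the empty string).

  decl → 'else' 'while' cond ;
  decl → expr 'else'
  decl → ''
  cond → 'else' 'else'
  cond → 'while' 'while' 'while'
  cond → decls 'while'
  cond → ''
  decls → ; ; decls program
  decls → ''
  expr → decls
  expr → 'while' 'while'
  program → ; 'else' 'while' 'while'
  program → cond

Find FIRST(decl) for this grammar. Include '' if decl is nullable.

decl → 'else' 'while' cond ; contributes {'else'}.
From decl → expr 'else': expr nullable, take FIRST(expr) ∪ {'else'} = { 'else', 'while', ; }.
decl → '' contributes ''.
Union: FIRST(decl) = { 'else', 'while', ;, '' }.

{ 'else', 'while', ;, '' }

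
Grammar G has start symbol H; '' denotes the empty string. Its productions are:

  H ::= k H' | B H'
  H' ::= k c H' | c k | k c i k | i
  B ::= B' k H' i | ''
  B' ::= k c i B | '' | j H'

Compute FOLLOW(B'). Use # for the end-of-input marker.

In B ::= B' k H' i: add FIRST(k H' i) = { k }.
Union: FOLLOW(B') = { k }.

{ k }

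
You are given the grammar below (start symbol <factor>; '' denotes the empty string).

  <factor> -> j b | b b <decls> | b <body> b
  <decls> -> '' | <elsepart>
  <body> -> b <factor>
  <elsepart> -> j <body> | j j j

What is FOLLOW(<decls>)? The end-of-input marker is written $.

{ $, b }

In <factor> -> b b <decls>: <decls> is at the end, add FOLLOW(<factor>) = { $, b }.
Union: FOLLOW(<decls>) = { $, b }.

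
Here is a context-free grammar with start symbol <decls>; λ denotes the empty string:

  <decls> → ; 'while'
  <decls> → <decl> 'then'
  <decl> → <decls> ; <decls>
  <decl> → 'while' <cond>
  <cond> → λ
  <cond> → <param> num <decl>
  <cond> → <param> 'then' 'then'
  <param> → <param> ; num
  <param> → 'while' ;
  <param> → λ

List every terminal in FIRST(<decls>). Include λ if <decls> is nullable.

{ 'while', ; }

<decls> → ; 'while' contributes {;}.
From <decls> → <decl> 'then': add FIRST(<decl>) = { 'while', ; }.
Union: FIRST(<decls>) = { 'while', ; }.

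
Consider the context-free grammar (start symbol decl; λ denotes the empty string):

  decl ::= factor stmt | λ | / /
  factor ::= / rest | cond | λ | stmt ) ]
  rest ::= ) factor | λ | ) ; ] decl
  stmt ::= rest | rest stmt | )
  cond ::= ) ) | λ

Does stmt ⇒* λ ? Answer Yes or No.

Yes

stmt ::= rest and each of rest is nullable, so stmt ⇒* λ.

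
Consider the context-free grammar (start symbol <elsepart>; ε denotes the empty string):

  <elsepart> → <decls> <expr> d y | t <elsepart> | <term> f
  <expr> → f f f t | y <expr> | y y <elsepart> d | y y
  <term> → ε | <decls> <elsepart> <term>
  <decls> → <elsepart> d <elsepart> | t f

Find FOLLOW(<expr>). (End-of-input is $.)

{ d }

In <elsepart> → <decls> <expr> d y: add FIRST(d y) = { d }.
In <expr> → y <expr>: <expr> is at the end, add FOLLOW(<expr>) = { d }.
Union: FOLLOW(<expr>) = { d }.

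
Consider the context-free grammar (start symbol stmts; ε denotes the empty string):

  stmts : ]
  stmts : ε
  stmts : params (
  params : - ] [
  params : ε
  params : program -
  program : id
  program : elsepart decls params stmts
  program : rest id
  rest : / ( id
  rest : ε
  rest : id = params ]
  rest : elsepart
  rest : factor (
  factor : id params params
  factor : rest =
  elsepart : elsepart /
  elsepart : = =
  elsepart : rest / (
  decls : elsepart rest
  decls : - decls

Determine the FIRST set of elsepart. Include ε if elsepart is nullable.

From elsepart : elsepart /: add FIRST(elsepart) = { /, =, id }.
elsepart : = = contributes {=}.
From elsepart : rest / (: rest nullable, take FIRST(rest) ∪ {/} = { /, =, id }.
Union: FIRST(elsepart) = { /, =, id }.

{ /, =, id }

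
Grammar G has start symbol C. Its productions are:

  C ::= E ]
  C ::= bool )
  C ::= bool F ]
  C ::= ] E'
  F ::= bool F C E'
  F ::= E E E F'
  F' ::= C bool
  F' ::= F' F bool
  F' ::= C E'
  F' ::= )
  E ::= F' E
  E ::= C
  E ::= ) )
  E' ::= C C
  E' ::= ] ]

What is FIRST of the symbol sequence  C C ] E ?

{ ), ], bool }

Add FIRST(C) = { ), ], bool }; C is not nullable, stop.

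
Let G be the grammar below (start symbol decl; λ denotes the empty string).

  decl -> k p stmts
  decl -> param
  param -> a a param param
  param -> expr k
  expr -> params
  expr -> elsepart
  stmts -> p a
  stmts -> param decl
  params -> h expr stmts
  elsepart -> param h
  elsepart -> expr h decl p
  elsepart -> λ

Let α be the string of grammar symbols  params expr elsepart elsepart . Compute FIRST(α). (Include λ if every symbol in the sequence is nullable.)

Add FIRST(params) = { h }; params is not nullable, stop.

{ h }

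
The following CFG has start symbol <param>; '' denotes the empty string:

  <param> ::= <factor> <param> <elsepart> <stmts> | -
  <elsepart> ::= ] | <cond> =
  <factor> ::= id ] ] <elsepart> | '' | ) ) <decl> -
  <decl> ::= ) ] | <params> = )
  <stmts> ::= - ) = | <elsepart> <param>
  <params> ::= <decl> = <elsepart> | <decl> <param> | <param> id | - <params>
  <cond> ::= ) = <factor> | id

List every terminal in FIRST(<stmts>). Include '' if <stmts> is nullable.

<stmts> ::= - ) = contributes {-}.
From <stmts> ::= <elsepart> <param>: add FIRST(<elsepart>) = { ), ], id }.
Union: FIRST(<stmts>) = { ), -, ], id }.

{ ), -, ], id }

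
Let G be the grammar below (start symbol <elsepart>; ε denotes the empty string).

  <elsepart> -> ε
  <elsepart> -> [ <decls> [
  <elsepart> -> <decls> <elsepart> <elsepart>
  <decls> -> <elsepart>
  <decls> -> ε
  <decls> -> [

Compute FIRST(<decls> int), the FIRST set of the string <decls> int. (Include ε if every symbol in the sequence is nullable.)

{ [, int }

Add FIRST(<decls>)\{ε} = { [ }; <decls> is nullable, continue.
int is a terminal; add {int} and stop.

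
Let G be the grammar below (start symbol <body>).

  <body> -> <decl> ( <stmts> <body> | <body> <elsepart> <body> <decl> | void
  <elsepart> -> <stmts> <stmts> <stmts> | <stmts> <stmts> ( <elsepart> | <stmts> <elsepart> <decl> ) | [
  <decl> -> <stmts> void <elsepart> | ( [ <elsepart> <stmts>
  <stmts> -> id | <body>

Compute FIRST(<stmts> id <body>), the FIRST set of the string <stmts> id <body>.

Add FIRST(<stmts>) = { (, id, void }; <stmts> is not nullable, stop.

{ (, id, void }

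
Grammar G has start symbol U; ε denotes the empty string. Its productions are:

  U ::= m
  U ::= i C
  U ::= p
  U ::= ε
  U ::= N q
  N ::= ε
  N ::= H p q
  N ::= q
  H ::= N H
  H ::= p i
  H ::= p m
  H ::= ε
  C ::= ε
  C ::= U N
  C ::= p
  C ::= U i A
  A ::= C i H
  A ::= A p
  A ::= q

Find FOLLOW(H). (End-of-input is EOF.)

In N ::= H p q: add FIRST(p q) = { p }.
In H ::= N H: H is at the end, add FOLLOW(H) = { EOF, i, p, q }.
In A ::= C i H: H is at the end, add FOLLOW(A) = { EOF, i, p, q }.
Union: FOLLOW(H) = { EOF, i, p, q }.

{ EOF, i, p, q }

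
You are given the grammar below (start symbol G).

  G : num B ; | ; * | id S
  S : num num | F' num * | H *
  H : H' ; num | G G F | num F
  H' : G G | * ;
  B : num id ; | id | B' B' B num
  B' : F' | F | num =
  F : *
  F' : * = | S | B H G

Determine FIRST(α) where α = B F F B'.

{ *, ;, id, num }

Add FIRST(B) = { *, ;, id, num }; B is not nullable, stop.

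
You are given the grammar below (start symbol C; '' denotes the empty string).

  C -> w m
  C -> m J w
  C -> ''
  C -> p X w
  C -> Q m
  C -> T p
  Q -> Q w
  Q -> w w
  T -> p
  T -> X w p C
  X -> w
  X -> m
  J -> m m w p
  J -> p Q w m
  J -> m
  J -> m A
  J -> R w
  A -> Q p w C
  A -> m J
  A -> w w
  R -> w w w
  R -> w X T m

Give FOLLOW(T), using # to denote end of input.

In C -> T p: add FIRST(p) = { p }.
In R -> w X T m: add FIRST(m) = { m }.
Union: FOLLOW(T) = { m, p }.

{ m, p }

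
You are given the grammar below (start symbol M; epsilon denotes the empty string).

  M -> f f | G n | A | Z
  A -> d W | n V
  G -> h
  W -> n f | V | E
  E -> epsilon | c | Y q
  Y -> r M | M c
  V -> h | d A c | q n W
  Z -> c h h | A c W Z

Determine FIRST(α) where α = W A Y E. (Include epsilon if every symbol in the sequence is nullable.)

{ c, d, f, h, n, q, r }

Add FIRST(W)\{epsilon} = { c, d, f, h, n, q, r }; W is nullable, continue.
Add FIRST(A) = { d, n }; A is not nullable, stop.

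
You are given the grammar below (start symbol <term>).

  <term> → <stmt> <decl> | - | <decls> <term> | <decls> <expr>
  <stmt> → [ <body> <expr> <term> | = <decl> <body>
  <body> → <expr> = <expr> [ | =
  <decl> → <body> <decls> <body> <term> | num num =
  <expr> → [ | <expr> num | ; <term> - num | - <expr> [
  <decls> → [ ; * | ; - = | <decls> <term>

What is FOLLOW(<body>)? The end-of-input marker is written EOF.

{ -, ;, =, [, num }

In <stmt> → [ <body> <expr> <term>: add FIRST(<expr> <term>) = { -, ;, [ }.
In <stmt> → = <decl> <body>: <body> is at the end, add FOLLOW(<stmt>) = { -, ;, =, [, num }.
In <decl> → <body> <decls> <body> <term>: add FIRST(<decls> <body> <term>) = { ;, [ }.
In <decl> → <body> <decls> <body> <term>: add FIRST(<term>) = { -, ;, =, [ }.
Union: FOLLOW(<body>) = { -, ;, =, [, num }.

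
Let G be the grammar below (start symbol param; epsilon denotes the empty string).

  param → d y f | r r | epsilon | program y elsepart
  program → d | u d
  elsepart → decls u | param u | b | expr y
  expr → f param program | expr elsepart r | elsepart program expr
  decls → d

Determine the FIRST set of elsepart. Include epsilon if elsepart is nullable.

From elsepart → decls u: add FIRST(decls) = { d }.
From elsepart → param u: param nullable, take FIRST(param) ∪ {u} = { d, r, u }.
elsepart → b contributes {b}.
From elsepart → expr y: add FIRST(expr) = { b, d, f, r, u }.
Union: FIRST(elsepart) = { b, d, f, r, u }.

{ b, d, f, r, u }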